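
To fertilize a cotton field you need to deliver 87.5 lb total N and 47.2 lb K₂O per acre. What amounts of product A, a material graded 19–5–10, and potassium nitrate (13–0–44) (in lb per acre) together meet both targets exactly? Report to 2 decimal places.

458.41 lb product A, 3.09 lb potassium nitrate

Per-acre balance (a = product A, b = potassium nitrate):
N: 0.19·a + 0.13·b = 87.5
K₂O: 0.1·a + 0.44·b = 47.2
Eliminate b: (row1) − 0.13/0.44·(row2) → 0.160455·a = 73.5545, so a = 458.414.
Then b = (47.2 − 0.1·458.414) / 0.44 = 3.08782.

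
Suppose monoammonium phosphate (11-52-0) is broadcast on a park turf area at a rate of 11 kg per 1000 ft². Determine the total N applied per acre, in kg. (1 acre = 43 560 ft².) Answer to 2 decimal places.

nitrogen per 1000 ft² = 11 × 11% = 1.21 kg.
Convert to per acre: 1.21 × 43.56 = 52.7076 kg.

52.71 kg N per acre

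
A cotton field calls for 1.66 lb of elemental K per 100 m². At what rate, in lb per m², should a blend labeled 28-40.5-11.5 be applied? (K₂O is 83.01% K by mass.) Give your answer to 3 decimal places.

0.174 lb of product per sq m

As K₂O: 1.66 / 0.8301 = 1.99976 lb per 100 m².
Product per 100 m² = 1.99976 / 11.5% = 17.3892 lb.
Convert to per m²: 17.3892 × 0.01 = 0.173892 lb.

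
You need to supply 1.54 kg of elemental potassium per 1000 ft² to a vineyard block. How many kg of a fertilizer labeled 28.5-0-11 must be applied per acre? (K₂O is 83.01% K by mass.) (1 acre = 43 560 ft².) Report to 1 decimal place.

734.7 kg of product per acre

As K₂O: 1.54 / 0.8301 = 1.8552 kg per 1000 ft².
Product per 1000 ft² = 1.8552 / 11% = 16.8654 kg.
Convert to per acre: 16.8654 × 43.56 = 734.658 kg.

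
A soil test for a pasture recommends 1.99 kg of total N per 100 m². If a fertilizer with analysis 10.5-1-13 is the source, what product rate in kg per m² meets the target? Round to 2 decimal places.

0.19 kg of product per sq m

Product per 100 m² = 1.99 / 10.5% = 18.9524 kg.
Convert to per m²: 18.9524 × 0.01 = 0.189524 kg.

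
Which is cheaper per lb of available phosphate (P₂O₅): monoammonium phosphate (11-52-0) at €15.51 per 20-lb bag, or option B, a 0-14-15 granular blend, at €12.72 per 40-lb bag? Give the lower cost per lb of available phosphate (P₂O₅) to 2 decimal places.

monoammonium phosphate: P₂O₅ per bag = 20 × 52% = 10.4 lb; cost = 15.51 / 10.4 = €1.4913/lb P₂O₅.
option B: P₂O₅ per bag = 40 × 14% = 5.6 lb; cost = 12.72 / 5.6 = €2.2714/lb P₂O₅.
monoammonium phosphate is cheaper.

€1.49 per lb P₂O₅ (monoammonium phosphate)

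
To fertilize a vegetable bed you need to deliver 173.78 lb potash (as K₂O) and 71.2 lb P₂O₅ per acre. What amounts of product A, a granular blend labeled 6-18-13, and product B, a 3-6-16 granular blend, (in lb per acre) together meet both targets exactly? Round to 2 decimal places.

Per-acre balance (a = product A, b = product B):
K₂O: 0.13·a + 0.16·b = 173.78
P₂O₅: 0.18·a + 0.06·b = 71.2
Solving simultaneously: a = 45.9619, b = 1048.781.

45.96 lb product A, 1048.78 lb product B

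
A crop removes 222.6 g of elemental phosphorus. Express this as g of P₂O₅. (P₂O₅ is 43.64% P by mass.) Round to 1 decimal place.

P₂O₅ = 222.6 / 0.4364 = 510.082 g.

510.1 g P₂O₅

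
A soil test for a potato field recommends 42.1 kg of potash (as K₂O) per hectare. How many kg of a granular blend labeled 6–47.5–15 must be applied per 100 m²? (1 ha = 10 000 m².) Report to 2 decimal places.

2.81 kg of product per hundred sq m

Product per hectare = 42.1 / 15% = 280.667 kg.
Convert to per 100 m²: 280.667 × 0.01 = 2.80667 kg.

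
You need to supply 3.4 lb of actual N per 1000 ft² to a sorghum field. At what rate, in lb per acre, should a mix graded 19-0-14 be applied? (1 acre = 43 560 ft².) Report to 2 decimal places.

779.49 lb of product per acre

Product per 1000 ft² = 3.4 / 19% = 17.8947 lb.
Convert to per acre: 17.8947 × 43.56 = 779.4947 lb.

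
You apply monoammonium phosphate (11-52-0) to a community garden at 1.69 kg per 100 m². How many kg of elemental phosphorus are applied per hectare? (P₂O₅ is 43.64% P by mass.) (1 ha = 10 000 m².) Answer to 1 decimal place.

P₂O₅ per 100 m² = 1.69 × 52% = 0.8788 kg.
Elemental P = 0.8788 × 0.4364 = 0.383508 kg per 100 m².
Convert to per hectare: 0.383508 × 100 = 38.3508 kg.

38.4 kg P per hectare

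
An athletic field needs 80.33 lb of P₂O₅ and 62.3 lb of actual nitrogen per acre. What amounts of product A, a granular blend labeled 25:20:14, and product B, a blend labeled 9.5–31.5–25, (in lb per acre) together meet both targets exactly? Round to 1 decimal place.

Per-acre balance (a = product A, b = product B):
P₂O₅: 0.2·a + 0.315·b = 80.33
N: 0.25·a + 0.095·b = 62.3
From row1: a = (80.33 − 0.315·b) / 0.2.
Into row2: 0.25·(80.33 − 0.315·b)/0.2 + 0.095·b = 62.3 → b = 127.573, a = 200.722.

200.7 lb product A, 127.6 lb product B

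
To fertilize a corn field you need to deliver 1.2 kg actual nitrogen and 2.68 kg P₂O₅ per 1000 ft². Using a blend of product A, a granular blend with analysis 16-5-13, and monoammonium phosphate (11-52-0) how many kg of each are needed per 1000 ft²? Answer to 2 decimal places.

Let a = kg of product A, b = kg of monoammonium phosphate (per 1000 ft²).
N: 0.16·a + 0.11·b = 1.2
P₂O₅: 0.05·a + 0.52·b = 2.68
Solving simultaneously: a = 4.23681, b = 4.74646.

4.24 kg product A, 4.75 kg monoammonium phosphate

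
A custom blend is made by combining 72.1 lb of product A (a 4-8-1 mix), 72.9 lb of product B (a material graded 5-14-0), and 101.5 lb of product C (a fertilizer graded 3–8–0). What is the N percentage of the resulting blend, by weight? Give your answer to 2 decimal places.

3.88% N

Total mass = 72.1 + 72.9 + 101.5 = 246.5 lb.
N mass = 4%×72.1 + 5%×72.9 + 3%×101.5 = 9.574 lb.
% N = 9.574 / 246.5 = 3.88398%.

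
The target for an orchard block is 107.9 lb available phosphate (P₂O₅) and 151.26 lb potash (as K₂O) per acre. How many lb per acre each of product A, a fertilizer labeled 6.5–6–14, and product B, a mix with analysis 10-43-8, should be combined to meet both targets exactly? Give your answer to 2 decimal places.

1018.23 lb product A, 108.85 lb product B

Let a = lb of product A, b = lb of product B (per acre).
P₂O₅: 0.06·a + 0.43·b = 107.9
K₂O: 0.14·a + 0.08·b = 151.26
Eliminate a: (row1) − 0.06/0.14·(row2) → 0.395714·b = 43.0743, so b = 108.852.
Back-substitute: a = (107.9 − 0.43·108.852) / 0.06 = 1018.227.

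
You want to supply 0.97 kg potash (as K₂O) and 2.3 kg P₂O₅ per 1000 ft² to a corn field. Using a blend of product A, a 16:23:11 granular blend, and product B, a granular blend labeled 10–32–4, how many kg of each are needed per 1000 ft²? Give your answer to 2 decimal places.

8.40 kg product A, 1.15 kg product B

Let a = kg of product A, b = kg of product B (per 1000 ft²).
K₂O: 0.11·a + 0.04·b = 0.97
P₂O₅: 0.23·a + 0.32·b = 2.3
From row1: a = (0.97 − 0.04·b) / 0.11.
Into row2: 0.23·(0.97 − 0.04·b)/0.11 + 0.32·b = 2.3 → b = 1.15, a = 8.4.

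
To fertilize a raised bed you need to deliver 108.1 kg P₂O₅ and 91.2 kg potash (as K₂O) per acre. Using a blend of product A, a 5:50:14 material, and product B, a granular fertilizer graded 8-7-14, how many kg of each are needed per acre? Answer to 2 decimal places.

145.35 kg product A, 506.08 kg product B

Let a = kg of product A, b = kg of product B (per acre).
P₂O₅: 0.5·a + 0.07·b = 108.1
K₂O: 0.14·a + 0.14·b = 91.2
From row1: a = (108.1 − 0.07·b) / 0.5.
Into row2: 0.14·(108.1 − 0.07·b)/0.5 + 0.14·b = 91.2 → b = 506.0797, a = 145.349.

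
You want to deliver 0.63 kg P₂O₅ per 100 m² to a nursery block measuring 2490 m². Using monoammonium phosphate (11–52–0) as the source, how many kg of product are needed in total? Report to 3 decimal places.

30.167 kg

Product per 100 m² = 0.63 / 52% = 1.21154 kg.
Total product = 1.21154 × 2490 / 100 = 30.1673 kg.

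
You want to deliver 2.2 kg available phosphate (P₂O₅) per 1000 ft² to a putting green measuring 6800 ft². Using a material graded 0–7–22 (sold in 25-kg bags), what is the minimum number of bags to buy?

Product per 1000 ft² = 2.2 / 7% = 31.4286 kg.
Total product = 31.4286 × 6800 / 1000 = 213.714 kg.
Bags = ⌈213.714 / 25⌉ = 9.

9 bags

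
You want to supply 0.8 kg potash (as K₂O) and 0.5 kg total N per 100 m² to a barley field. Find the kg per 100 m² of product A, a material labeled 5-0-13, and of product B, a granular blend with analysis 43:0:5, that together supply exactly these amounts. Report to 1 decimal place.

6.0 kg product A, 0.5 kg product B

With a, b = kg per 100 m² of product A and product B:
K₂O: 0.13·a + 0.05·b = 0.8
N: 0.05·a + 0.43·b = 0.5
From row1: a = (0.8 − 0.05·b) / 0.13.
Into row2: 0.05·(0.8 − 0.05·b)/0.13 + 0.43·b = 0.5 → b = 0.468165, a = 5.97378.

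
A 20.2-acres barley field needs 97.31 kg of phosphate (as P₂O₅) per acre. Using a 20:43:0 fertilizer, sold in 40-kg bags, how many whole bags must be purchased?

Product per acre = 97.31 / 43% = 226.302 kg.
Total product = 226.302 × 20.2 = 4571.31 kg.
Bags = ⌈4571.31 / 40⌉ = 115.

115 bags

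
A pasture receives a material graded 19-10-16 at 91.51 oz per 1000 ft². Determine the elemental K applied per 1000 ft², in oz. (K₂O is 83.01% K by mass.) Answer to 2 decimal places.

12.15 oz K per thousand sq ft

K₂O per 1000 ft² = 91.51 × 16% = 14.6416 oz.
Elemental K = 14.6416 × 0.8301 = 12.154 oz per 1000 ft².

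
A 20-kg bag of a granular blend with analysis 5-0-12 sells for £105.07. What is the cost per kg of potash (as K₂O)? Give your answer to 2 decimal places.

£43.78 per kg K₂O

K₂O in bag = 20 × 12% = 2.4 kg.
Cost per kg K₂O = £105.07 / 2.4 = £43.7792.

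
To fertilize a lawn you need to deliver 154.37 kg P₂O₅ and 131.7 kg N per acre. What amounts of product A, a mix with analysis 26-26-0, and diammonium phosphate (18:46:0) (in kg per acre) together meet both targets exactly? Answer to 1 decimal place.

Per-acre balance (a = product A, b = diammonium phosphate):
P₂O₅: 0.26·a + 0.46·b = 154.37
N: 0.26·a + 0.18·b = 131.7
From row1: a = (154.37 − 0.46·b) / 0.26.
Into row2: 0.26·(154.37 − 0.46·b)/0.26 + 0.18·b = 131.7 → b = 80.9643, a = 450.486.

450.5 kg product A, 81.0 kg diammonium phosphate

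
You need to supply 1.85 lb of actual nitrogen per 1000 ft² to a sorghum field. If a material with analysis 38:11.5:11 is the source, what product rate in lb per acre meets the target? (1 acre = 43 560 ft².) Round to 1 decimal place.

Product per 1000 ft² = 1.85 / 38% = 4.86842 lb.
Convert to per acre: 4.86842 × 43.56 = 212.068 lb.

212.1 lb of product per acre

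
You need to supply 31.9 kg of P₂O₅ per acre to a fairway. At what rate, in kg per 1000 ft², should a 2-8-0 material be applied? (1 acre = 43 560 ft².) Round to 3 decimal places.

9.154 kg of product per thousand sq ft

Product per acre = 31.9 / 8% = 398.75 kg.
Convert to per 1000 ft²: 398.75 × 0.0229568 = 9.15404 kg.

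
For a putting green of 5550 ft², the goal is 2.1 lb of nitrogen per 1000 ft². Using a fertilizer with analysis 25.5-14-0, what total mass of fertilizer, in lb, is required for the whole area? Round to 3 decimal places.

Product per 1000 ft² = 2.1 / 25.5% = 8.23529 lb.
Total product = 8.23529 × 5550 / 1000 = 45.7059 lb.

45.706 lb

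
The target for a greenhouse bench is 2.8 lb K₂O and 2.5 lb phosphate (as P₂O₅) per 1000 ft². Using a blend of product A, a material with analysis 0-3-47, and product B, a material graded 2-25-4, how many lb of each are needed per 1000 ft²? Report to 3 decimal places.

5.159 lb product A, 9.381 lb product B

With a, b = lb per 1000 ft² of product A and product B:
K₂O: 0.47·a + 0.04·b = 2.8
P₂O₅: 0.03·a + 0.25·b = 2.5
Solving simultaneously: a = 5.15907, b = 9.38091.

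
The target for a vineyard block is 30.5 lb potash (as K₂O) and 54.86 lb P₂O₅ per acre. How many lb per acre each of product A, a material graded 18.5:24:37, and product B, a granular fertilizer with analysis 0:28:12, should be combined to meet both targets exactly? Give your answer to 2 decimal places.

26.16 lb product A, 173.51 lb product B

With a, b = lb per acre of product A and product B:
K₂O: 0.37·a + 0.12·b = 30.5
P₂O₅: 0.24·a + 0.28·b = 54.86
Eliminate b: (row1) − 0.12/0.28·(row2) → 0.267143·a = 6.98857, so a = 26.1604.
Then b = (54.86 − 0.24·26.1604) / 0.28 = 173.505.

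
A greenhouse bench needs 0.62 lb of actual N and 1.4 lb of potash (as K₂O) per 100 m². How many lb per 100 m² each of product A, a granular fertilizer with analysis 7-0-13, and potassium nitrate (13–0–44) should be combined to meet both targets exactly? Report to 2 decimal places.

With a, b = lb per 100 m² of product A and potassium nitrate:
N: 0.07·a + 0.13·b = 0.62
K₂O: 0.13·a + 0.44·b = 1.4
Eliminate b: (row1) − 0.13/0.44·(row2) → 0.0315909·a = 0.206364, so a = 6.53237.
Then b = (1.4 − 0.13·6.53237) / 0.44 = 1.2518.

6.53 lb product A, 1.25 lb potassium nitrate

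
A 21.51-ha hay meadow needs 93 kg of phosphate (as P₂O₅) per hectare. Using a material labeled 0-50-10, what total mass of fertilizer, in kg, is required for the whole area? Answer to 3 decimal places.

4000.860 kg

Product per hectare = 93 / 50% = 186 kg.
Total product = 186 × 21.51 = 4000.86 kg.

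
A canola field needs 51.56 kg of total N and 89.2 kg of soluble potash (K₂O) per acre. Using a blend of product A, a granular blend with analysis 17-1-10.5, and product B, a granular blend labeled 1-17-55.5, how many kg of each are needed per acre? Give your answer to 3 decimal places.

297.147 kg product A, 104.504 kg product B

Per-acre balance (a = product A, b = product B):
N: 0.17·a + 0.01·b = 51.56
K₂O: 0.105·a + 0.555·b = 89.2
From row1: a = (51.56 − 0.01·b) / 0.17.
Into row2: 0.105·(51.56 − 0.01·b)/0.17 + 0.555·b = 89.2 → b = 104.5038, a = 297.1468.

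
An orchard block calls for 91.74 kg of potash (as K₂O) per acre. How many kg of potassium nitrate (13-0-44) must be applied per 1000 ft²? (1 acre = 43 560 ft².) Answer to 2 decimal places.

4.79 kg of product per thousand sq ft

Product per acre = 91.74 / 44% = 208.5 kg.
Convert to per 1000 ft²: 208.5 × 0.0229568 = 4.7865 kg.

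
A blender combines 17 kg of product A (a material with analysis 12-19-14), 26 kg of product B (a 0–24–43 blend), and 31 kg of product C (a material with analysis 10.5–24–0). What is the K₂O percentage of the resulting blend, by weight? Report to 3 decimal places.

18.324% K₂O

Total mass = 17 + 26 + 31 = 74 kg.
K₂O mass = 14%×17 + 43%×26 + 0%×31 = 13.56 kg.
% K₂O = 13.56 / 74 = 18.3243%.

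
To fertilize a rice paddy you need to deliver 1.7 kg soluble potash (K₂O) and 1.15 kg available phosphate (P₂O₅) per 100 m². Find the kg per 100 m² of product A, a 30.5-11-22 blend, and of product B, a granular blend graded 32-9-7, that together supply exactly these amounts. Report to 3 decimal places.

5.992 kg product A, 5.455 kg product B

With a, b = kg per 100 m² of product A and product B:
K₂O: 0.22·a + 0.07·b = 1.7
P₂O₅: 0.11·a + 0.09·b = 1.15
Eliminate a: (row1) − 0.22/0.11·(row2) → -0.11·b = -0.6, so b = 5.45455.
Back-substitute: a = (1.7 − 0.07·5.45455) / 0.22 = 5.99174.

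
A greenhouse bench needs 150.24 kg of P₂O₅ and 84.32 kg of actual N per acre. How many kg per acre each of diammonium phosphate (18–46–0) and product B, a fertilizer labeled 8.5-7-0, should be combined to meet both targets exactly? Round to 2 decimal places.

259.17 kg diammonium phosphate, 443.17 kg product B

Let a = kg of diammonium phosphate, b = kg of product B (per acre).
P₂O₅: 0.46·a + 0.07·b = 150.24
N: 0.18·a + 0.085·b = 84.32
Eliminate b: (row1) − 0.07/0.085·(row2) → 0.311765·a = 80.8, so a = 259.1698.
Then b = (84.32 − 0.18·259.1698) / 0.085 = 443.1698.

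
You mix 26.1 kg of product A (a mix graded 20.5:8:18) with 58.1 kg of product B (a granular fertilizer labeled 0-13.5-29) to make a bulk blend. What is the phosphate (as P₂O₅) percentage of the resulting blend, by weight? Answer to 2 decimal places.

11.80% P₂O₅

Total mass = 26.1 + 58.1 = 84.2 kg.
P₂O₅ mass = 8%×26.1 + 13.5%×58.1 = 9.9315 kg.
% P₂O₅ = 9.9315 / 84.2 = 11.7951%.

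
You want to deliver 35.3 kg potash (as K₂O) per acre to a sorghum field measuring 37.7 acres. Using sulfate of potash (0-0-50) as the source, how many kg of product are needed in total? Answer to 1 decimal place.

2661.6 kg

Product per acre = 35.3 / 50% = 70.6 kg.
Total product = 70.6 × 37.7 = 2661.62 kg.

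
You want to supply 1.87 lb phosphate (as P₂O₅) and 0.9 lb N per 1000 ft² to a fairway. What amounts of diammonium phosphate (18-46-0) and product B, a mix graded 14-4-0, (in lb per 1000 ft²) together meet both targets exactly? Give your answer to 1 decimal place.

Per-1000 ft² balance (a = diammonium phosphate, b = product B):
P₂O₅: 0.46·a + 0.04·b = 1.87
N: 0.18·a + 0.14·b = 0.9
Solving simultaneously: a = 3.94755, b = 1.35315.

3.9 lb diammonium phosphate, 1.4 lb product B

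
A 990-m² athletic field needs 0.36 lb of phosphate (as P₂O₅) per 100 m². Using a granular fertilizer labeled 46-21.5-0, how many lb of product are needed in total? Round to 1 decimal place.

Product per 100 m² = 0.36 / 21.5% = 1.67442 lb.
Total product = 1.67442 × 990 / 100 = 16.5767 lb.

16.6 lb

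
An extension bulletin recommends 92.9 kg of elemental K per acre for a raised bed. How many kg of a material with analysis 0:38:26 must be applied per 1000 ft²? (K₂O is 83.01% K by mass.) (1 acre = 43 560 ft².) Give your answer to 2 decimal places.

9.88 kg of product per thousand sq ft

As K₂O: 92.9 / 0.8301 = 111.914 kg per acre.
Product per acre = 111.914 / 26% = 430.439 kg.
Convert to per 1000 ft²: 430.439 × 0.0229568 = 9.88153 kg.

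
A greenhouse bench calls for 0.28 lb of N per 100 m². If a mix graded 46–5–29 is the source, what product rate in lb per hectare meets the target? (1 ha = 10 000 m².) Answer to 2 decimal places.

60.87 lb of product per hectare

Product per 100 m² = 0.28 / 46% = 0.608696 lb.
Convert to per hectare: 0.608696 × 100 = 60.8696 lb.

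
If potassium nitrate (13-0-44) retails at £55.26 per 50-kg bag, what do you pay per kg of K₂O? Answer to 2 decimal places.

£2.51 per kg K₂O

K₂O in bag = 50 × 44% = 22 kg.
Cost per kg K₂O = £55.26 / 22 = £2.5118.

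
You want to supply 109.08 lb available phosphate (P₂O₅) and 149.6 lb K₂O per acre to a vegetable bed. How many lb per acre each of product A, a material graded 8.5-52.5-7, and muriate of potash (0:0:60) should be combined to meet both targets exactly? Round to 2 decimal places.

207.77 lb product A, 225.09 lb muriate of potash

Let a = lb of product A, b = lb of muriate of potash (per acre).
P₂O₅: 0.525·a + 0·b = 109.08
K₂O: 0.07·a + 0.6·b = 149.6
Eliminate a: (row1) − 0.525/0.07·(row2) → -4.5·b = -1012.92, so b = 225.093.
Back-substitute: a = (109.08 − 0·225.093) / 0.525 = 207.771.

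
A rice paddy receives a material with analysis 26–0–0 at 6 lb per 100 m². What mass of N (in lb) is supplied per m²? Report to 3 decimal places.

0.016 lb N per sq m

nitrogen per 100 m² = 6 × 26% = 1.56 lb.
Convert to per m²: 1.56 × 0.01 = 0.0156 lb.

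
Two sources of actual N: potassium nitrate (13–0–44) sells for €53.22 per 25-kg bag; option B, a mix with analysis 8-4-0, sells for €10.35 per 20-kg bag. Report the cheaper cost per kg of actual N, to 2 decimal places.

potassium nitrate: N per bag = 25 × 13% = 3.25 kg; cost = 53.22 / 3.25 = €16.3754/kg N.
option B: N per bag = 20 × 8% = 1.6 kg; cost = 10.35 / 1.6 = €6.4687/kg N.
option B is cheaper.

€6.47 per kg N (option B)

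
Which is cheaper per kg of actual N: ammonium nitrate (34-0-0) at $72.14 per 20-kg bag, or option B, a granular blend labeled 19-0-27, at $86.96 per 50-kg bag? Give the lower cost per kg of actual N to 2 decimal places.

ammonium nitrate: N per bag = 20 × 34% = 6.8 kg; cost = 72.14 / 6.8 = $10.6088/kg N.
option B: N per bag = 50 × 19% = 9.5 kg; cost = 86.96 / 9.5 = $9.1537/kg N.
option B is cheaper.

$9.15 per kg N (option B)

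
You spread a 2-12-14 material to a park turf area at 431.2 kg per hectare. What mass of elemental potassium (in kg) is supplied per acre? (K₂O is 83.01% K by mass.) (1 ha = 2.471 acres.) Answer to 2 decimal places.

K₂O per hectare = 431.2 × 14% = 60.368 kg.
Elemental K = 60.368 × 0.8301 = 50.1115 kg per hectare.
Convert to per acre: 50.1115 × 0.404694 = 20.2798 kg.

20.28 kg K per acre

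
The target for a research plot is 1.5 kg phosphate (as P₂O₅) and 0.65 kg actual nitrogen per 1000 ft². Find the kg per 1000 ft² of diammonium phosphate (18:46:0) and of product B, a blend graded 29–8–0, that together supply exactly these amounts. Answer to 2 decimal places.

3.22 kg diammonium phosphate, 0.24 kg product B

Per-1000 ft² balance (a = diammonium phosphate, b = product B):
P₂O₅: 0.46·a + 0.08·b = 1.5
N: 0.18·a + 0.29·b = 0.65
Eliminate a: (row1) − 0.46/0.18·(row2) → -0.661111·b = -0.161111, so b = 0.243697.
Back-substitute: a = (1.5 − 0.08·0.243697) / 0.46 = 3.21849.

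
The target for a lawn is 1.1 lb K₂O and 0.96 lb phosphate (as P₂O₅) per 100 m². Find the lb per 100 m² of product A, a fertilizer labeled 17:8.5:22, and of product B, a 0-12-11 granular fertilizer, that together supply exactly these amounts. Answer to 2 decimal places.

1.55 lb product A, 6.90 lb product B

Per-100 m² balance (a = product A, b = product B):
K₂O: 0.22·a + 0.11·b = 1.1
P₂O₅: 0.085·a + 0.12·b = 0.96
Eliminate a: (row1) − 0.22/0.085·(row2) → -0.200588·b = -1.38471, so b = 6.90323.
Back-substitute: a = (1.1 − 0.11·6.90323) / 0.22 = 1.54839.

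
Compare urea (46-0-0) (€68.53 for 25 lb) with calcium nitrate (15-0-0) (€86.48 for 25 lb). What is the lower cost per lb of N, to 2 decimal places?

€5.96 per lb N (urea)

urea: N per bag = 25 × 46% = 11.5 lb; cost = 68.53 / 11.5 = €5.9591/lb N.
calcium nitrate: N per bag = 25 × 15% = 3.75 lb; cost = 86.48 / 3.75 = €23.0613/lb N.
urea is cheaper.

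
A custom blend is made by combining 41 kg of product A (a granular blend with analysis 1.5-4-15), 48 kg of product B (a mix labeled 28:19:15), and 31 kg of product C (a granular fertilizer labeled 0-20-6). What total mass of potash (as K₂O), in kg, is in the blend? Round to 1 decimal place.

K₂O mass = 15%×41 + 15%×48 + 6%×31 = 15.21 kg.

15.2 kg K₂O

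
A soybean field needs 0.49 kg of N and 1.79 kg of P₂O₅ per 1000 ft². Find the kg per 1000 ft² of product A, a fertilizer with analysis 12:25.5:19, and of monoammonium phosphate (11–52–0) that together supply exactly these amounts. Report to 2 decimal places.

Per-1000 ft² balance (a = product A, b = monoammonium phosphate):
N: 0.12·a + 0.11·b = 0.49
P₂O₅: 0.255·a + 0.52·b = 1.79
Solving simultaneously: a = 1.68559, b = 2.61572.

1.69 kg product A, 2.62 kg monoammonium phosphate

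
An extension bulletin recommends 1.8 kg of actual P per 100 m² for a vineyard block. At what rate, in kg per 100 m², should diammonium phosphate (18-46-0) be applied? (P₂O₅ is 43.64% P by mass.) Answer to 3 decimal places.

As P₂O₅: 1.8 / 0.4364 = 4.12466 kg per 100 m².
Product per 100 m² = 4.12466 / 46% = 8.96664 kg.

8.967 kg of product per hundred sq m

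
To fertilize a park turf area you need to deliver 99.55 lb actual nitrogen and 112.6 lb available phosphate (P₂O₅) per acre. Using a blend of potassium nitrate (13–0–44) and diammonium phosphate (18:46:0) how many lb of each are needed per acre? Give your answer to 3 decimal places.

With a, b = lb per acre of potassium nitrate and diammonium phosphate:
N: 0.13·a + 0.18·b = 99.55
P₂O₅: 0·a + 0.46·b = 112.6
Solving simultaneously: a = 426.83946, b = 244.7826.

426.839 lb potassium nitrate, 244.783 lb diammonium phosphate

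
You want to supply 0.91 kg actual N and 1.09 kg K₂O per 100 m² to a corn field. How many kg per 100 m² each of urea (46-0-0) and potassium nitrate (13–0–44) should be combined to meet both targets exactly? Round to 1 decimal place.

1.3 kg urea, 2.5 kg potassium nitrate

Per-100 m² balance (a = urea, b = potassium nitrate):
N: 0.46·a + 0.13·b = 0.91
K₂O: 0·a + 0.44·b = 1.09
Solving simultaneously: a = 1.27816, b = 2.47727.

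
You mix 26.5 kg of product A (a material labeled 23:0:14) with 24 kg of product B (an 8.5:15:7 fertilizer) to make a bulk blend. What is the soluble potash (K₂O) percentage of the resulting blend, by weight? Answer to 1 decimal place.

Total mass = 26.5 + 24 = 50.5 kg.
K₂O mass = 14%×26.5 + 7%×24 = 5.39 kg.
% K₂O = 5.39 / 50.5 = 10.6733%.

10.7% K₂O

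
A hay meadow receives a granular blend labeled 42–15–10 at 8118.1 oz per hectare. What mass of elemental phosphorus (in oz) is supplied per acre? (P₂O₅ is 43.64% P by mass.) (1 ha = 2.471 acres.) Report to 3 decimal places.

215.059 oz P per acre

P₂O₅ per hectare = 8118.1 × 15% = 1217.71 oz.
Elemental P = 1217.71 × 0.4364 = 531.411 oz per hectare.
Convert to per acre: 531.411 × 0.404694 = 215.05901 oz.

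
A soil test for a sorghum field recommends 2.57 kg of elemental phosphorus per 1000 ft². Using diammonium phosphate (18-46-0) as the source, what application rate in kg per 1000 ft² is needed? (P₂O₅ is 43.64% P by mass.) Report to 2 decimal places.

12.80 kg of product per thousand sq ft

As P₂O₅: 2.57 / 0.4364 = 5.88909 kg per 1000 ft².
Product per 1000 ft² = 5.88909 / 46% = 12.8024 kg.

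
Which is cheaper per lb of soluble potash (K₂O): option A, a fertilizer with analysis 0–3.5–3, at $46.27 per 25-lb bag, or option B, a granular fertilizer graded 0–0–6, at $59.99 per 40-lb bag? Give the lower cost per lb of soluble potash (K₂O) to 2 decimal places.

option A: K₂O per bag = 25 × 3% = 0.75 lb; cost = 46.27 / 0.75 = $61.6933/lb K₂O.
option B: K₂O per bag = 40 × 6% = 2.4 lb; cost = 59.99 / 2.4 = $24.9958/lb K₂O.
option B is cheaper.

$25.00 per lb K₂O (option B)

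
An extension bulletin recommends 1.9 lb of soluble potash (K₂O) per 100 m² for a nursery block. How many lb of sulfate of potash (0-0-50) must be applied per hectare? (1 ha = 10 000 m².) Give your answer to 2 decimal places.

380.00 lb of product per hectare

Product per 100 m² = 1.9 / 50% = 3.8 lb.
Convert to per hectare: 3.8 × 100 = 380 lb.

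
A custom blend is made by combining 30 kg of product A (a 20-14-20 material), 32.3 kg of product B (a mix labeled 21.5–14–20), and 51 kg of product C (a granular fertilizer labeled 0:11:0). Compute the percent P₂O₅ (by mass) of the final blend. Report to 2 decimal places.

12.65% P₂O₅

Total mass = 30 + 32.3 + 51 = 113.3 kg.
P₂O₅ mass = 14%×30 + 14%×32.3 + 11%×51 = 14.332 kg.
% P₂O₅ = 14.332 / 113.3 = 12.6496%.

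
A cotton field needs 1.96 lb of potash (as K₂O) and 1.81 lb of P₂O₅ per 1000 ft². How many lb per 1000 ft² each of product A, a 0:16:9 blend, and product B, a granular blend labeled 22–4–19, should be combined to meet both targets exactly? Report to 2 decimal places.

Per-1000 ft² balance (a = product A, b = product B):
K₂O: 0.09·a + 0.19·b = 1.96
P₂O₅: 0.16·a + 0.04·b = 1.81
Solving simultaneously: a = 9.90672, b = 5.62313.

9.91 lb product A, 5.62 lb product B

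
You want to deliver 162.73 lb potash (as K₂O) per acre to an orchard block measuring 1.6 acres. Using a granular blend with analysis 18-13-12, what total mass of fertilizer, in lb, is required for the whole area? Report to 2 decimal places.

Product per acre = 162.73 / 12% = 1356.08 lb.
Total product = 1356.08 × 1.6 = 2169.733 lb.

2169.73 lb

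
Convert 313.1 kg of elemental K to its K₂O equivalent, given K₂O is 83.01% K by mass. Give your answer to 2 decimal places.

K₂O = 313.1 / 0.8301 = 377.183 kg.

377.18 kg K₂O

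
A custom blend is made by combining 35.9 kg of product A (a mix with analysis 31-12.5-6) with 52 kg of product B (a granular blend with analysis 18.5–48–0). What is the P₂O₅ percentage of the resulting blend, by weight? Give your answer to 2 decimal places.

Total mass = 35.9 + 52 = 87.9 kg.
P₂O₅ mass = 12.5%×35.9 + 48%×52 = 29.4475 kg.
% P₂O₅ = 29.4475 / 87.9 = 33.5011%.

33.50% P₂O₅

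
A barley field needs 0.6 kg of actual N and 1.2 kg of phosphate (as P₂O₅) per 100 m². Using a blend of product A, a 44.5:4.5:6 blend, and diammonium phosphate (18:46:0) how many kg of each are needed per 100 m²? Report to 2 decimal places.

With a, b = kg per 100 m² of product A and diammonium phosphate:
N: 0.445·a + 0.18·b = 0.6
P₂O₅: 0.045·a + 0.46·b = 1.2
Eliminate a: (row1) − 0.445/0.045·(row2) → -4.36889·b = -11.2667, so b = 2.57884.
Back-substitute: a = (0.6 − 0.18·2.57884) / 0.445 = 0.305188.

0.31 kg product A, 2.58 kg diammonium phosphate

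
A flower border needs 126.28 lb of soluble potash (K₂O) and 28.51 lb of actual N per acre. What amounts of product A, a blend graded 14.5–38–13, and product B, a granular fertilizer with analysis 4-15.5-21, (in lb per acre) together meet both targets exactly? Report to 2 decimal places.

37.07 lb product A, 578.39 lb product B

Per-acre balance (a = product A, b = product B):
K₂O: 0.13·a + 0.21·b = 126.28
N: 0.145·a + 0.04·b = 28.51
Eliminate a: (row1) − 0.13/0.145·(row2) → 0.174138·b = 100.719, so b = 578.388.
Back-substitute: a = (126.28 − 0.21·578.388) / 0.13 = 37.0653.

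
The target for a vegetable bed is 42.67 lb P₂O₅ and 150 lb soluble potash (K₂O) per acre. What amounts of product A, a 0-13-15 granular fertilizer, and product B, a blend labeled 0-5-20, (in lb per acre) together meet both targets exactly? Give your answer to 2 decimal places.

Let a = lb of product A, b = lb of product B (per acre).
P₂O₅: 0.13·a + 0.05·b = 42.67
K₂O: 0.15·a + 0.2·b = 150
Eliminate a: (row1) − 0.13/0.15·(row2) → -0.123333·b = -87.33, so b = 708.081.
Back-substitute: a = (42.67 − 0.05·708.081) / 0.13 = 55.8919.

55.89 lb product A, 708.08 lb product B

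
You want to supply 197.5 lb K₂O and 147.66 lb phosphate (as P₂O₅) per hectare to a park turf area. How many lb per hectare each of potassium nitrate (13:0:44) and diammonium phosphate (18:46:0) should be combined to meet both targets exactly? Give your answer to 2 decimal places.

Per-hectare balance (a = potassium nitrate, b = diammonium phosphate):
K₂O: 0.44·a + 0·b = 197.5
P₂O₅: 0·a + 0.46·b = 147.66
Solving simultaneously: a = 448.864, b = 321.

448.86 lb potassium nitrate, 321.00 lb diammonium phosphate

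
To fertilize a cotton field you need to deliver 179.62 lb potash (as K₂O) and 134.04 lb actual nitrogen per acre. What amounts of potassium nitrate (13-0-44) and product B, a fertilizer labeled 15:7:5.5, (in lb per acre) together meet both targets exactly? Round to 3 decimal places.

332.554 lb potassium nitrate, 605.387 lb product B

Per-acre balance (a = potassium nitrate, b = product B):
K₂O: 0.44·a + 0.055·b = 179.62
N: 0.13·a + 0.15·b = 134.04
Eliminate a: (row1) − 0.44/0.13·(row2) → -0.452692·b = -274.054, so b = 605.3866.
Back-substitute: a = (179.62 − 0.055·605.3866) / 0.44 = 332.55395.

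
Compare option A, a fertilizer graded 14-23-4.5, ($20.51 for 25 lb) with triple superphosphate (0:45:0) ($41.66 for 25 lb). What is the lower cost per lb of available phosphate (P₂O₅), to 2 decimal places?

option A: P₂O₅ per bag = 25 × 23% = 5.75 lb; cost = 20.51 / 5.75 = $3.5670/lb P₂O₅.
triple superphosphate: P₂O₅ per bag = 25 × 45% = 11.25 lb; cost = 41.66 / 11.25 = $3.7031/lb P₂O₅.
option A is cheaper.

$3.57 per lb P₂O₅ (option A)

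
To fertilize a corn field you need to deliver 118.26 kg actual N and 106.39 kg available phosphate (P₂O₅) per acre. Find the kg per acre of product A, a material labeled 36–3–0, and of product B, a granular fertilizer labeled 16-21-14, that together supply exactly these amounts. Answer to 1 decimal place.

Per-acre balance (a = product A, b = product B):
N: 0.36·a + 0.16·b = 118.26
P₂O₅: 0.03·a + 0.21·b = 106.39
Eliminate b: (row1) − 0.16/0.21·(row2) → 0.337143·a = 37.201, so a = 110.342.
Then b = (106.39 − 0.03·110.342) / 0.21 = 490.856.

110.3 kg product A, 490.9 kg product B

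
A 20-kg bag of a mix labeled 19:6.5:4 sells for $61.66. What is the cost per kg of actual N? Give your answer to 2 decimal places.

$16.23 per kg N

N in bag = 20 × 19% = 3.8 kg.
Cost per kg N = $61.66 / 3.8 = $16.2263.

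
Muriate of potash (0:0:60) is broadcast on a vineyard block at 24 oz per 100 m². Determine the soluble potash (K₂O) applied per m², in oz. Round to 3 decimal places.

0.144 oz K₂O per sq m

K₂O per 100 m² = 24 × 60% = 14.4 oz.
Convert to per m²: 14.4 × 0.01 = 0.144 oz.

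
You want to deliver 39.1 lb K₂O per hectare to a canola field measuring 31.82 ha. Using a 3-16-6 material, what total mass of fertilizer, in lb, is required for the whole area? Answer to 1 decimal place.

20736.0 lb

Product per hectare = 39.1 / 6% = 651.667 lb.
Total product = 651.667 × 31.82 = 20736.03 lb.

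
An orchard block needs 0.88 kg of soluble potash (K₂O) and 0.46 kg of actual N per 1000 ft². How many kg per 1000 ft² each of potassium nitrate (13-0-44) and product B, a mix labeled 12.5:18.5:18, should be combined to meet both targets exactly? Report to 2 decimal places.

0.86 kg potassium nitrate, 2.78 kg product B

With a, b = kg per 1000 ft² of potassium nitrate and product B:
K₂O: 0.44·a + 0.18·b = 0.88
N: 0.13·a + 0.125·b = 0.46
Eliminate a: (row1) − 0.44/0.13·(row2) → -0.243077·b = -0.676923, so b = 2.78481.
Back-substitute: a = (0.88 − 0.18·2.78481) / 0.44 = 0.860759.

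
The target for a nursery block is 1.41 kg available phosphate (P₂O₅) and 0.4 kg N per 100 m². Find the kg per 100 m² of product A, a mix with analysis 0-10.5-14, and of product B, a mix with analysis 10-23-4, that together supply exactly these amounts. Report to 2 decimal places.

Let a = kg of product A, b = kg of product B (per 100 m²).
P₂O₅: 0.105·a + 0.23·b = 1.41
N: 0·a + 0.1·b = 0.4
Solving simultaneously: a = 4.66667, b = 4.

4.67 kg product A, 4.00 kg product B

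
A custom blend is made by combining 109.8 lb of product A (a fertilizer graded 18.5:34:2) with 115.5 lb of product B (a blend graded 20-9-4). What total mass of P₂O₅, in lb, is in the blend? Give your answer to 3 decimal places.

47.727 lb P₂O₅

P₂O₅ mass = 34%×109.8 + 9%×115.5 = 47.727 lb.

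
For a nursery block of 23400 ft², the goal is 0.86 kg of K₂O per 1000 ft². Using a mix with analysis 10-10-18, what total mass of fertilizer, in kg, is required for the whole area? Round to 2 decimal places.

111.80 kg

Product per 1000 ft² = 0.86 / 18% = 4.77778 kg.
Total product = 4.77778 × 23400 / 1000 = 111.8 kg.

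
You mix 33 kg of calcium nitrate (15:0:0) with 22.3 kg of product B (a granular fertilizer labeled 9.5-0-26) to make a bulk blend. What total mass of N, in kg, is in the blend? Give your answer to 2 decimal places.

N mass = 15%×33 + 9.5%×22.3 = 7.0685 kg.

7.07 kg N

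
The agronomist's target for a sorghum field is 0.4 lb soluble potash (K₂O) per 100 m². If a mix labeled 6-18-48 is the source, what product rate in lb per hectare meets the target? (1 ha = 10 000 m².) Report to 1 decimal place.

83.3 lb of product per hectare

Product per 100 m² = 0.4 / 48% = 0.833333 lb.
Convert to per hectare: 0.833333 × 100 = 83.3333 lb.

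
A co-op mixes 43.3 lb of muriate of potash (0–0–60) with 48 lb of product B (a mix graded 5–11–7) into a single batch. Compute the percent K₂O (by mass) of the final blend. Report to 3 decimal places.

32.136% K₂O

Total mass = 43.3 + 48 = 91.3 lb.
K₂O mass = 60%×43.3 + 7%×48 = 29.34 lb.
% K₂O = 29.34 / 91.3 = 32.1358%.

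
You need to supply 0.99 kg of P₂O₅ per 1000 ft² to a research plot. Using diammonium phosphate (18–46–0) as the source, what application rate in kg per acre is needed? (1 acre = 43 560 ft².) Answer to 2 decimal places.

93.75 kg of product per acre

Product per 1000 ft² = 0.99 / 46% = 2.15217 kg.
Convert to per acre: 2.15217 × 43.56 = 93.7487 kg.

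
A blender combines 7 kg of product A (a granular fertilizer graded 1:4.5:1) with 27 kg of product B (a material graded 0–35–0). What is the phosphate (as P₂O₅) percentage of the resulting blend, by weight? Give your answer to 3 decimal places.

28.721% P₂O₅

Total mass = 7 + 27 = 34 kg.
P₂O₅ mass = 4.5%×7 + 35%×27 = 9.765 kg.
% P₂O₅ = 9.765 / 34 = 28.7206%.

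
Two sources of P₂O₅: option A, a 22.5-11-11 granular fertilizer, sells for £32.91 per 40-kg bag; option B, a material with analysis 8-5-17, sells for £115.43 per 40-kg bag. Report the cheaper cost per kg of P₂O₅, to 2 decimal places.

£7.48 per kg P₂O₅ (option A)

option A: P₂O₅ per bag = 40 × 11% = 4.4 kg; cost = 32.91 / 4.4 = £7.4795/kg P₂O₅.
option B: P₂O₅ per bag = 40 × 5% = 2 kg; cost = 115.43 / 2 = £57.7150/kg P₂O₅.
option A is cheaper.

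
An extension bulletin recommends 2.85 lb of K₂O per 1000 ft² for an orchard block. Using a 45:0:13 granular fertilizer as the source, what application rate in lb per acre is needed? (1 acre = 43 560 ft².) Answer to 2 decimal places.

Product per 1000 ft² = 2.85 / 13% = 21.9231 lb.
Convert to per acre: 21.9231 × 43.56 = 954.969 lb.

954.97 lb of product per acre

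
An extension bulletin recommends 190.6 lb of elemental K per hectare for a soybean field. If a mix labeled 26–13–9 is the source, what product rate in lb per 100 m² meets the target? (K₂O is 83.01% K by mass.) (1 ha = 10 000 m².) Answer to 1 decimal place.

25.5 lb of product per hundred sq m

As K₂O: 190.6 / 0.8301 = 229.611 lb per hectare.
Product per hectare = 229.611 / 9% = 2551.23 lb.
Convert to per 100 m²: 2551.23 × 0.01 = 25.5123 lb.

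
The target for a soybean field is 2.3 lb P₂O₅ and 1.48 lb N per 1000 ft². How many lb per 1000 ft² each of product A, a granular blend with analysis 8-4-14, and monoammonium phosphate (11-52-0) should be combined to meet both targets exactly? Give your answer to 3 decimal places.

13.887 lb product A, 3.355 lb monoammonium phosphate

Let a = lb of product A, b = lb of monoammonium phosphate (per 1000 ft²).
P₂O₅: 0.04·a + 0.52·b = 2.3
N: 0.08·a + 0.11·b = 1.48
Eliminate b: (row1) − 0.52/0.11·(row2) → -0.338182·a = -4.69636, so a = 13.8871.
Then b = (1.48 − 0.08·13.8871) / 0.11 = 3.35484.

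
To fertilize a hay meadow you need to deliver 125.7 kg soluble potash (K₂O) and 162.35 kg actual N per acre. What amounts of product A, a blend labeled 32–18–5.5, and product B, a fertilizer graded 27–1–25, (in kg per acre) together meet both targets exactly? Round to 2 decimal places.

Let a = kg of product A, b = kg of product B (per acre).
K₂O: 0.055·a + 0.25·b = 125.7
N: 0.32·a + 0.27·b = 162.35
Eliminate b: (row1) − 0.25/0.27·(row2) → -0.241296·a = -24.6241, so a = 102.049.
Then b = (162.35 − 0.32·102.049) / 0.27 = 480.349.

102.05 kg product A, 480.35 kg product B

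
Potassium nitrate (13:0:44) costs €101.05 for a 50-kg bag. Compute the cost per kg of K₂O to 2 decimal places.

€4.59 per kg K₂O

K₂O in bag = 50 × 44% = 22 kg.
Cost per kg K₂O = €101.05 / 22 = €4.5932.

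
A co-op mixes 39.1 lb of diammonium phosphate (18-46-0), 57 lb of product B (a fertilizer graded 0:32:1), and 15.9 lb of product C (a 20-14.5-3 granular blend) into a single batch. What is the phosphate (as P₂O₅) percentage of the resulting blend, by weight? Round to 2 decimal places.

34.40% P₂O₅

Total mass = 39.1 + 57 + 15.9 = 112 lb.
P₂O₅ mass = 46%×39.1 + 32%×57 + 14.5%×15.9 = 38.5315 lb.
% P₂O₅ = 38.5315 / 112 = 34.4031%.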